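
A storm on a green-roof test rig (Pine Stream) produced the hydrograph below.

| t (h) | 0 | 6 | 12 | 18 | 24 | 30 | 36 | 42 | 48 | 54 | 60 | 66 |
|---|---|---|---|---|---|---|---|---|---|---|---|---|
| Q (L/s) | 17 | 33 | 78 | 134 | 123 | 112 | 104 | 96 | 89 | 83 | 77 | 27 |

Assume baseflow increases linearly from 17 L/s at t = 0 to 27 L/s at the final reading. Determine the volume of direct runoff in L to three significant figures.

Direct-runoff ordinates (Q − Q_b): 0.00, 15.09, 59.18, 114.27, 102.36, 90.45, 81.55, 72.64, 64.73, 57.82, 50.91, 0.00 L/s.
ΣQ_DR = 709.0 L/s.
With Δt = 6 h = 21600 s, V = ΣQ_DR · Δt = 709.0 × 21600 = 1.53 × 10^7 L.

V ≈ 1.53 × 10^7 L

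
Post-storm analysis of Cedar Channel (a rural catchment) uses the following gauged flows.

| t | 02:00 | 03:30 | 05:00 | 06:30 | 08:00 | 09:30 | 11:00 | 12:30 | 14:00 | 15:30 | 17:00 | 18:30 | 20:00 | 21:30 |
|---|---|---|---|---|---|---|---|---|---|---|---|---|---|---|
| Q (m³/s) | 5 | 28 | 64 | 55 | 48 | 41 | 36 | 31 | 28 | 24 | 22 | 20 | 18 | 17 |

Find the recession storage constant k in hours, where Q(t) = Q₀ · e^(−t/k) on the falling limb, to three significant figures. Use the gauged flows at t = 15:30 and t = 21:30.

k ≈ 17.4 h

On the falling limb, Q drops from 24 to 17 m³/s between t = 15:30 and t = 21:30 (Δt = 6 h).
k = −Δt / ln(Q₂/Q₁) = −6 / ln(17/24) = 17.4 h.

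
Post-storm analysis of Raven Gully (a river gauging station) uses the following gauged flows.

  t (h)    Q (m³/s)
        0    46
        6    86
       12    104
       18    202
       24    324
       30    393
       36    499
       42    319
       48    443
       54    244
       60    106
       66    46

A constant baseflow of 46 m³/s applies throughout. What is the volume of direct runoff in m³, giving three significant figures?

Direct-runoff ordinates (Q − Q_b): 0.0, 40.0, 58.0, 156.0, 278.0, 347.0, 453.0, 273.0, 397.0, 198.0, 60.0, 0.0 m³/s.
ΣQ_DR = 2260 m³/s.
With Δt = 6 h = 21600 s, V = ΣQ_DR · Δt = 2260 × 21600 = 4.88 × 10^7 m³.

V ≈ 4.88 × 10^7 m³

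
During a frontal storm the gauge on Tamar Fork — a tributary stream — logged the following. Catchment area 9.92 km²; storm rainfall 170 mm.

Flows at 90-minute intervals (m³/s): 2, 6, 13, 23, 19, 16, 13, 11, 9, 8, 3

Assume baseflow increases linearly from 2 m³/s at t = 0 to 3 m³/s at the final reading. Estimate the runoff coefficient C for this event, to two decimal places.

ΣQ_DR = 95.50 m³/s; V = ΣQ_DR·Δt = 5.157 × 10^5 m³.
Runoff depth d = V / A = 51.99 mm.
C = d / P = 51.99 / 170 = 0.31.

C ≈ 0.31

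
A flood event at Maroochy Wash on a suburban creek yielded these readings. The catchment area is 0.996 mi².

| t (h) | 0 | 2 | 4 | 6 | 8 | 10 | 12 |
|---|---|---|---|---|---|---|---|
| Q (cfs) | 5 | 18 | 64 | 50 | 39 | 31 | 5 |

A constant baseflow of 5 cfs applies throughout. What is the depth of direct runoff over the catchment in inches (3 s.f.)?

d ≈ 0.551 in

Direct runoff: 0.0, 13.0, 59.0, 45.0, 34.0, 26.0, 0.0 cfs; ΣQ_DR = 177.0 cfs.
V = ΣQ_DR · Δt = 177.0 × 7200 s = 1.274 × 10^6 ft³.
Over A = 0.996 mi², depth = V / A = 0.551 in.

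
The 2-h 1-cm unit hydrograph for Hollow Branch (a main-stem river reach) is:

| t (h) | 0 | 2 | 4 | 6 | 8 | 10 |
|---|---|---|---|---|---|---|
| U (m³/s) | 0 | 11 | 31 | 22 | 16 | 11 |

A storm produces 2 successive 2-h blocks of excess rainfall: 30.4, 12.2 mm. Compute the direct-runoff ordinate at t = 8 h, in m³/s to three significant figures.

Q ≈ 75.5 m³/s

By discrete convolution, Q_j = Σ (P_i / 10 mm) · U_{j−i}.
At t = 8 h (j=4): Q = (30.4/10)·16 + (12.2/10)·22 = 75.5 m³/s.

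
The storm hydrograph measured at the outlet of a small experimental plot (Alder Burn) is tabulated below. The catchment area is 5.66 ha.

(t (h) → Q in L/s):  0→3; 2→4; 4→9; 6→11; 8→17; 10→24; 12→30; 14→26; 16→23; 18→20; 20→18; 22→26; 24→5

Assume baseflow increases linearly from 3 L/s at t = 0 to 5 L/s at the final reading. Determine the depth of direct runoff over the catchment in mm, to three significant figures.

Direct runoff: 0.00, 0.83, 5.67, 7.50, 13.33, 20.17, 26.00, 21.83, 18.67, 15.50, 13.33, 21.17, 0.00 L/s; ΣQ_DR = 164.0 L/s.
V = ΣQ_DR · Δt = 164.0 × 7200 s = 1.181 × 10^6 L.
Over A = 5.66 ha, depth = V / A = 20.9 mm.

d ≈ 20.9 mm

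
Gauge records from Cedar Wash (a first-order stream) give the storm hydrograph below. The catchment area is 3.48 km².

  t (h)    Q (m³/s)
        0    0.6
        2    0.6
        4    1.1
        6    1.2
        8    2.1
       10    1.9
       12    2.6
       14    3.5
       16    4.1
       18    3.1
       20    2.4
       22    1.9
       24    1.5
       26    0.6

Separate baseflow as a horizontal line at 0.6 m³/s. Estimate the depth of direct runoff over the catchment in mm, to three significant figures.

Direct runoff: 0.0, 0.0, 0.5, 0.6, 1.5, 1.3, 2.0, 2.9, 3.5, 2.5, 1.8, 1.3, 0.9, 0.0 m³/s; ΣQ_DR = 18.80 m³/s.
V = ΣQ_DR · Δt = 18.80 × 7200 s = 1.354 × 10^5 m³.
Over A = 3.48 km², depth = V / A = 38.9 mm.

d ≈ 38.9 mm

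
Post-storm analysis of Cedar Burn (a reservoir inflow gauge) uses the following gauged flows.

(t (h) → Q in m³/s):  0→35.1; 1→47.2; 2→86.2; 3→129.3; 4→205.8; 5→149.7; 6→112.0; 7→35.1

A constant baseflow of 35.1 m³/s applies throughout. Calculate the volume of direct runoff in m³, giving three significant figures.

Direct-runoff ordinates (Q − Q_b): 0.0, 12.1, 51.1, 94.2, 170.7, 114.6, 76.9, 0.0 m³/s.
ΣQ_DR = 519.6 m³/s.
With Δt = 1 h = 3600 s, V = ΣQ_DR · Δt = 519.6 × 3600 = 1.87 × 10^6 m³.

V ≈ 1.87 × 10^6 m³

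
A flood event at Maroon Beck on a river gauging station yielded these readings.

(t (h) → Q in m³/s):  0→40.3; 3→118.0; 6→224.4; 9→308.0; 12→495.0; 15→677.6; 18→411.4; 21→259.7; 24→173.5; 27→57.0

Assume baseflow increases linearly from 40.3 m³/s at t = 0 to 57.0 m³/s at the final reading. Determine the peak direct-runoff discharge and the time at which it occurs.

Subtracting baseflow gives direct-runoff ordinates: 0.00, 75.84, 180.39, 262.13, 447.28, 628.02, 359.97, 206.41, 118.36, 0.00 m³/s.
The maximum is 628.02 m³/s, occurring at the reading for t = 15 h.

Q_p = 628.02 m³/s at t = 15 h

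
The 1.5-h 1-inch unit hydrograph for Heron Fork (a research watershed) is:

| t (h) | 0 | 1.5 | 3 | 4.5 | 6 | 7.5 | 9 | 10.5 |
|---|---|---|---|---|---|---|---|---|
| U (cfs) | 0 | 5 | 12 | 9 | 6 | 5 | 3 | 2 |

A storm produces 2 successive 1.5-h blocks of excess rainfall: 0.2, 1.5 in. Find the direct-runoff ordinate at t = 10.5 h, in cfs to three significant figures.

Q ≈ 4.90 cfs

By discrete convolution, Q_j = Σ (P_i / 1 in) · U_{j−i}.
At t = 10.5 h (j=7): Q = (0.2/1)·2 + (1.5/1)·3 = 4.90 cfs.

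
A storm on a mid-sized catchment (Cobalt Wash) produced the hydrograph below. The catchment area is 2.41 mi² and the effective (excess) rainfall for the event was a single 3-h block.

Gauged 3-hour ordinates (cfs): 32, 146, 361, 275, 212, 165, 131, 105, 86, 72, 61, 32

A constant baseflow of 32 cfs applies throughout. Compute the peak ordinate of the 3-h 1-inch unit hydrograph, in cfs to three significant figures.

U_p ≈ 132 cfs

Direct runoff: 0.0, 114.0, 329.0, 243.0, 180.0, 133.0, 99.0, 73.0, 54.0, 40.0, 29.0, 0.0 cfs; ΣQ_DR = 1294 cfs, peak = 329.0 cfs.
Runoff depth d = ΣQ_DR·Δt / A = 1294 × 10800 / (2.41 mi²) = 2.496 in.
The 1-inch UH is the DRH scaled by (1 in)/d, so U_p = 329.0 × 1/2.496 = 132 cfs.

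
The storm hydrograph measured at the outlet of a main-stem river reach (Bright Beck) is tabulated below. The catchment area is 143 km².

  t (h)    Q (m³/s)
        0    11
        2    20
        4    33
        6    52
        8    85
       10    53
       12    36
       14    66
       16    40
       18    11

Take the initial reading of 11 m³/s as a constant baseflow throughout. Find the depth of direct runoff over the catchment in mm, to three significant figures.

d ≈ 15.0 mm

Direct runoff: 0.0, 9.0, 22.0, 41.0, 74.0, 42.0, 25.0, 55.0, 29.0, 0.0 m³/s; ΣQ_DR = 297.0 m³/s.
V = ΣQ_DR · Δt = 297.0 × 7200 s = 2.138 × 10^6 m³.
Over A = 143 km², depth = V / A = 15.0 mm.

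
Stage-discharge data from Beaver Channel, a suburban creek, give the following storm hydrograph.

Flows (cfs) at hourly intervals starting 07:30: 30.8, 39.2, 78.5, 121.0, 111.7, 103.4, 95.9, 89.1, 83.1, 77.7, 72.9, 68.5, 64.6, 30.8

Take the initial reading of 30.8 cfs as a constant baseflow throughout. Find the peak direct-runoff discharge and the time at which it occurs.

Subtracting baseflow gives direct-runoff ordinates: 0.0, 8.4, 47.7, 90.2, 80.9, 72.6, 65.1, 58.3, 52.3, 46.9, 42.1, 37.7, 33.8, 0.0 cfs.
The maximum is 90.2 cfs, occurring at the reading for t = 10:30.

Q_p = 90.2 cfs at t = 10:30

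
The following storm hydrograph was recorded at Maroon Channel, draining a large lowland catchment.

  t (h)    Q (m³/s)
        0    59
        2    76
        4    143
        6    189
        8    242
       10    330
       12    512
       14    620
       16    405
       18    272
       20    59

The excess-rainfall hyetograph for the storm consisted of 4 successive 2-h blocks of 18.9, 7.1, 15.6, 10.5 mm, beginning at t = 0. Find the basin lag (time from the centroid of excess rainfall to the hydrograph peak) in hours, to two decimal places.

Centroid of excess rainfall: t_c = Σ P_i·t̄_i / ΣP_i = 3.6795 h (block centres at 1, 3, 5, 7 h).
Hydrograph peak occurs at t = 14 h, so basin lag t_L = 14 − 3.6795 = 10.32 h.

t_L ≈ 10.32 h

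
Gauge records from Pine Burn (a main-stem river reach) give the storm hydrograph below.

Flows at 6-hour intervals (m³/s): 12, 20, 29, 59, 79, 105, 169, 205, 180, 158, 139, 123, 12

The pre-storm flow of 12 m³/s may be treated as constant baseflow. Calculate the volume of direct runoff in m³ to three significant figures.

V ≈ 2.45 × 10^7 m³

Direct-runoff ordinates (Q − Q_b): 0.0, 8.0, 17.0, 47.0, 67.0, 93.0, 157.0, 193.0, 168.0, 146.0, 127.0, 111.0, 0.0 m³/s.
ΣQ_DR = 1134 m³/s.
With Δt = 6 h = 21600 s, V = ΣQ_DR · Δt = 1134 × 21600 = 2.45 × 10^7 m³.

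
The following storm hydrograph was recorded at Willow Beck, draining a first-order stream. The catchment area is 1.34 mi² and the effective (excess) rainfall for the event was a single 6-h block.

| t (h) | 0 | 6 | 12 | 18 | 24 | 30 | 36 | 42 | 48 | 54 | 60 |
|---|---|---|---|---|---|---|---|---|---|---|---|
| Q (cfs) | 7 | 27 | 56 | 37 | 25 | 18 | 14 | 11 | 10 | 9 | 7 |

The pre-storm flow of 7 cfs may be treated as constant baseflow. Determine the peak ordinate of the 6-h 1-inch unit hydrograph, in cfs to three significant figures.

Direct runoff: 0.0, 20.0, 49.0, 30.0, 18.0, 11.0, 7.0, 4.0, 3.0, 2.0, 0.0 cfs; ΣQ_DR = 144.0 cfs, peak = 49.0 cfs.
Runoff depth d = ΣQ_DR·Δt / A = 144.0 × 21600 / (1.34 mi²) = 0.9991 in.
The 1-inch UH is the DRH scaled by (1 in)/d, so U_p = 49.0 × 1/0.9991 = 49.0 cfs.

U_p ≈ 49.0 cfs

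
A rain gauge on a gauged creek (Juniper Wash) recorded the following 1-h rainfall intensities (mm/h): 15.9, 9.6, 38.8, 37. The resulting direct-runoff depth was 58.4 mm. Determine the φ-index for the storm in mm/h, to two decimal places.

φ ≈ 11.10 mm/h

Only the 3 blocks with intensity above φ contribute runoff: 15.9, 38.8, 37 mm/h.
Σ(I−φ)·Δt = d  ⇒  (15.9+38.8+37 − 3φ)·1 = 58.4
φ = (91.70 − 58.4/1) / 3 = 11.10 mm/h.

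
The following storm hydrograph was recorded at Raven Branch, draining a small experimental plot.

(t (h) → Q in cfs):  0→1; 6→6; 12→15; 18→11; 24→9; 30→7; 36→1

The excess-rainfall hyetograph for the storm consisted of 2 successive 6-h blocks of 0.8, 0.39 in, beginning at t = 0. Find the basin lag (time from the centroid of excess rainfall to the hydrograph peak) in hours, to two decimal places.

t_L ≈ 7.03 h

Centroid of excess rainfall: t_c = Σ P_i·t̄_i / ΣP_i = 4.9664 h (block centres at 3, 9 h).
Hydrograph peak occurs at t = 12 h, so basin lag t_L = 12 − 4.9664 = 7.03 h.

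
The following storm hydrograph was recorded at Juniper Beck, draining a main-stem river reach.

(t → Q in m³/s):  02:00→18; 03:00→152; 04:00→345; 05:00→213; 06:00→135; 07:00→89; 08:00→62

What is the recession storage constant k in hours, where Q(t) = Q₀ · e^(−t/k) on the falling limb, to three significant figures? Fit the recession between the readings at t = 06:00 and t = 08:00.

On the falling limb, Q drops from 135 to 62 m³/s between t = 06:00 and t = 08:00 (Δt = 2 h).
k = −Δt / ln(Q₂/Q₁) = −2 / ln(62/135) = 2.57 h.

k ≈ 2.57 h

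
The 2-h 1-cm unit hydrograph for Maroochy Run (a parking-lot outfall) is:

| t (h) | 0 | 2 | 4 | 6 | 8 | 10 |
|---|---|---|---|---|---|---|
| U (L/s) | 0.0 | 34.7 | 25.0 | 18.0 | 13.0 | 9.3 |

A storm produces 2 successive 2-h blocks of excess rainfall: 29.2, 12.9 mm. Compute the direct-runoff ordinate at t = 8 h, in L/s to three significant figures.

By discrete convolution, Q_j = Σ (P_i / 10 mm) · U_{j−i}.
At t = 8 h (j=4): Q = (29.2/10)·13.0 + (12.9/10)·18.0 = 61.2 L/s.

Q ≈ 61.2 L/s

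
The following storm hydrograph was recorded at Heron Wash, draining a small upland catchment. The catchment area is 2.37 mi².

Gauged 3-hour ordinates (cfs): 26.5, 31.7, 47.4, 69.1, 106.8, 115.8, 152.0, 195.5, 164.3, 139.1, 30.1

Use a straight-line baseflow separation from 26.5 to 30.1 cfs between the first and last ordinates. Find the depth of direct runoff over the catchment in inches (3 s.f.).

d ≈ 1.50 in

Direct runoff: 0.00, 4.84, 20.18, 41.52, 78.86, 87.50, 123.34, 166.48, 134.92, 109.36, 0.00 cfs; ΣQ_DR = 767.0 cfs.
V = ΣQ_DR · Δt = 767.0 × 10800 s = 8.284 × 10^6 ft³.
Over A = 2.37 mi², depth = V / A = 1.50 in.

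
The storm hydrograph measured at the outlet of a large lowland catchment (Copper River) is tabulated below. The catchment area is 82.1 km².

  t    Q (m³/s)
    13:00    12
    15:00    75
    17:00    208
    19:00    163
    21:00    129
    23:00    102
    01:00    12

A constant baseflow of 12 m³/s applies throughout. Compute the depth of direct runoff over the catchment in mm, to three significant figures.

Direct runoff: 0.0, 63.0, 196.0, 151.0, 117.0, 90.0, 0.0 m³/s; ΣQ_DR = 617.0 m³/s.
V = ΣQ_DR · Δt = 617.0 × 7200 s = 4.442 × 10^6 m³.
Over A = 82.1 km², depth = V / A = 54.1 mm.

d ≈ 54.1 mm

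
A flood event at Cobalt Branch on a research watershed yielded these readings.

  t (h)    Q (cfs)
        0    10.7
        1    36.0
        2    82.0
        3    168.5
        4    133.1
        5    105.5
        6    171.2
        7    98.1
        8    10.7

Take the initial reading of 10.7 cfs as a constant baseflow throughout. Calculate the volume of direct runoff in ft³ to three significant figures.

Direct-runoff ordinates (Q − Q_b): 0.0, 25.3, 71.3, 157.8, 122.4, 94.8, 160.5, 87.4, 0.0 cfs.
ΣQ_DR = 719.5 cfs.
With Δt = 1 h = 3600 s, V = ΣQ_DR · Δt = 719.5 × 3600 = 2.59 × 10^6 ft³.

V ≈ 2.59 × 10^6 ft³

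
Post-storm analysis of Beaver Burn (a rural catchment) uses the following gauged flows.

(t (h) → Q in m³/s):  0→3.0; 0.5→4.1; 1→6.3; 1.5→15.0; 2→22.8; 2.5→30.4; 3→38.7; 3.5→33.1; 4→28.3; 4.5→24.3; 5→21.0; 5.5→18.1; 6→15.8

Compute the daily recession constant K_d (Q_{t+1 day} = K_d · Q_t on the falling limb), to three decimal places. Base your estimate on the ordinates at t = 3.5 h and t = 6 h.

Between t = 3.5 h and t = 6 h the flow falls from 33.1 to 15.8 m³/s over 5×0.5 h = 2.5 h.
Per-interval ratio K = (15.8/33.1)^(1/5) = 0.8625; K_d = K^(24/0.5) = 0.001.

K_d ≈ 0.001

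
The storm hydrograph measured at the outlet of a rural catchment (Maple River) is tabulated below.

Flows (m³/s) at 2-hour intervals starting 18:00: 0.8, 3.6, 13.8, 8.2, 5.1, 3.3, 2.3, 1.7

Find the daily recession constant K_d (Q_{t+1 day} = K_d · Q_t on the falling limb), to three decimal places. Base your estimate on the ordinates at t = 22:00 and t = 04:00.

Between t = 22:00 and t = 04:00 the flow falls from 13.8 to 3.3 m³/s over 3×2 h = 6 h.
Per-interval ratio K = (3.3/13.8)^(1/3) = 0.6207; K_d = K^(24/2) = 0.003.

K_d ≈ 0.003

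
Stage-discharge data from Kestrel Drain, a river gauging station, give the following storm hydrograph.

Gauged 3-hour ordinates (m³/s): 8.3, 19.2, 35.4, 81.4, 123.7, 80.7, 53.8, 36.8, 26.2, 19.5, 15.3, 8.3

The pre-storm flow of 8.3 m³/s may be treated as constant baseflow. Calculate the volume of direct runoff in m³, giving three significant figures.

Direct-runoff ordinates (Q − Q_b): 0.0, 10.9, 27.1, 73.1, 115.4, 72.4, 45.5, 28.5, 17.9, 11.2, 7.0, 0.0 m³/s.
ΣQ_DR = 409.0 m³/s.
With Δt = 3 h = 10800 s, V = ΣQ_DR · Δt = 409.0 × 10800 = 4.42 × 10^6 m³.

V ≈ 4.42 × 10^6 m³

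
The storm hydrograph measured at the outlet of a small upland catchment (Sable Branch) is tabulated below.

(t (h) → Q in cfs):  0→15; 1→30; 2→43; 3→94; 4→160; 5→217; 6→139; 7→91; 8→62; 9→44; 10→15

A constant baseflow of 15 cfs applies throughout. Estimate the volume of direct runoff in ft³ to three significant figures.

Direct-runoff ordinates (Q − Q_b): 0.0, 15.0, 28.0, 79.0, 145.0, 202.0, 124.0, 76.0, 47.0, 29.0, 0.0 cfs.
ΣQ_DR = 745.0 cfs.
With Δt = 1 h = 3600 s, V = ΣQ_DR · Δt = 745.0 × 3600 = 2.68 × 10^6 ft³.

V ≈ 2.68 × 10^6 ft³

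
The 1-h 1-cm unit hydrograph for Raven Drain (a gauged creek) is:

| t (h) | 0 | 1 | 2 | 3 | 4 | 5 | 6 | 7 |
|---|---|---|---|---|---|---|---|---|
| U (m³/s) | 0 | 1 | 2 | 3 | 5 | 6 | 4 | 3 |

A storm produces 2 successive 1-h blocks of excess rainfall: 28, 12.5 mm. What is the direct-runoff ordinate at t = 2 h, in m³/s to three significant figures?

Q ≈ 6.85 m³/s

By discrete convolution, Q_j = Σ (P_i / 10 mm) · U_{j−i}.
At t = 2 h (j=2): Q = (28/10)·2 + (12.5/10)·1 = 6.85 m³/s.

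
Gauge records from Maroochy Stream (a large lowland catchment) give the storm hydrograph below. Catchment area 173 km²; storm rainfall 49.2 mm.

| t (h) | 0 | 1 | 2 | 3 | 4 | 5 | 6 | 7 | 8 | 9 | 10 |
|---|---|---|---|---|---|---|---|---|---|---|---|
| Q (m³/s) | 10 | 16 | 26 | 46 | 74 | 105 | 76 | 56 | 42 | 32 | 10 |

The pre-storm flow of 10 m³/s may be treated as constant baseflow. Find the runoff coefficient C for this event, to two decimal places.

ΣQ_DR = 383.0 m³/s; V = ΣQ_DR·Δt = 1.379 × 10^6 m³.
Runoff depth d = V / A = 7.970 mm.
C = d / P = 7.970 / 49.2 = 0.16.

C ≈ 0.16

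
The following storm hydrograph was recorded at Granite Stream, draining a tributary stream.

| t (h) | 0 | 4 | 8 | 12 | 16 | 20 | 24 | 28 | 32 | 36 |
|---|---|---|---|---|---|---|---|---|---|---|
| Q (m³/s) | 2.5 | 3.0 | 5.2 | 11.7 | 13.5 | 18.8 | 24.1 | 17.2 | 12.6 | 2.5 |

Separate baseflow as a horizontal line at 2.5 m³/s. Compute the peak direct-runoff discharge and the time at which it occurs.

Subtracting baseflow gives direct-runoff ordinates: 0.0, 0.5, 2.7, 9.2, 11.0, 16.3, 21.6, 14.7, 10.1, 0.0 m³/s.
The maximum is 21.6 m³/s, occurring at the reading for t = 24 h.

Q_p = 21.6 m³/s at t = 24 h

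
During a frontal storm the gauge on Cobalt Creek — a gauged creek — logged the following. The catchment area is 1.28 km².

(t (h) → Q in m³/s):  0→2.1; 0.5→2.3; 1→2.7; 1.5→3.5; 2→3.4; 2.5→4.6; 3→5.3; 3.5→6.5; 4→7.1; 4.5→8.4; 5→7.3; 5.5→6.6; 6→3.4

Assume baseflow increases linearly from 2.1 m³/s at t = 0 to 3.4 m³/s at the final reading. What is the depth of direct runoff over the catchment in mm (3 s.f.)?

Direct runoff: 0.00, 0.09, 0.38, 1.07, 0.87, 1.96, 2.55, 3.64, 4.13, 5.33, 4.12, 3.31, 0.00 m³/s; ΣQ_DR = 27.45 m³/s.
V = ΣQ_DR · Δt = 27.45 × 1800 s = 49410 m³.
Over A = 1.28 km², depth = V / A = 38.6 mm.

d ≈ 38.6 mm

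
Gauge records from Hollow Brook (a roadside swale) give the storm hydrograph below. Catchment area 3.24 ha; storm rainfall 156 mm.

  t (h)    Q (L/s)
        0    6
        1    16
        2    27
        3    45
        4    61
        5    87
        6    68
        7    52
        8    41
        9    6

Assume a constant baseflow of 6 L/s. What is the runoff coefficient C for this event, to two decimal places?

ΣQ_DR = 349.0 L/s; V = ΣQ_DR·Δt = 1.256 × 10^6 L.
Runoff depth d = V / A = 38.78 mm.
C = d / P = 38.78 / 156 = 0.25.

C ≈ 0.25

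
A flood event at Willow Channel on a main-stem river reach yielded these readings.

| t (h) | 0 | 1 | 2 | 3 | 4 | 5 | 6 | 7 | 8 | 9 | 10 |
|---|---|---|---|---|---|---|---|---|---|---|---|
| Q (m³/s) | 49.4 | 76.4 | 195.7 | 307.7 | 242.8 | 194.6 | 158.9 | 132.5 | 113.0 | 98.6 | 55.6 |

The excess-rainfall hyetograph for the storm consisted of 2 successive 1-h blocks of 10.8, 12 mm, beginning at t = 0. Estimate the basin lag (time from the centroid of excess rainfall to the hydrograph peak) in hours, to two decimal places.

t_L ≈ 1.97 h

Centroid of excess rainfall: t_c = Σ P_i·t̄_i / ΣP_i = 1.0263 h (block centres at 0.5, 1.5 h).
Hydrograph peak occurs at t = 3 h, so basin lag t_L = 3 − 1.0263 = 1.97 h.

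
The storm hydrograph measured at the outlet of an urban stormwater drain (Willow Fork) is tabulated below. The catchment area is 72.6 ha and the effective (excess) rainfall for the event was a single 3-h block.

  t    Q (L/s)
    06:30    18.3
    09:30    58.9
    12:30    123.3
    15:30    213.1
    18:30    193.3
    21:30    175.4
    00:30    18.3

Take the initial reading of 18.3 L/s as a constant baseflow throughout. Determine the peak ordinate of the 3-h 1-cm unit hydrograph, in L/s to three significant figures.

Direct runoff: 0.0, 40.6, 105.0, 194.8, 175.0, 157.1, 0.0 L/s; ΣQ_DR = 672.5 L/s, peak = 194.8 L/s.
Runoff depth d = ΣQ_DR·Δt / A = 672.5 × 10800 / (72.6 ha) = 10.00 mm.
The 1-cm UH is the DRH scaled by (10 mm)/d, so U_p = 194.8 × 10/10.00 = 195 L/s.

U_p ≈ 195 L/s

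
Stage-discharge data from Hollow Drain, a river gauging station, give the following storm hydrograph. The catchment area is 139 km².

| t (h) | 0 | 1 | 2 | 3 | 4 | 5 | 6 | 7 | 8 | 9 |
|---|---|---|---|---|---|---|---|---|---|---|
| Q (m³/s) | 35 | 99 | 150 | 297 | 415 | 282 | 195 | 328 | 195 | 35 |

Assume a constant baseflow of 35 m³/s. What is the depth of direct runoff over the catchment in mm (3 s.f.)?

d ≈ 43.5 mm

Direct runoff: 0.0, 64.0, 115.0, 262.0, 380.0, 247.0, 160.0, 293.0, 160.0, 0.0 m³/s; ΣQ_DR = 1681 m³/s.
V = ΣQ_DR · Δt = 1681 × 3600 s = 6.052 × 10^6 m³.
Over A = 139 km², depth = V / A = 43.5 mm.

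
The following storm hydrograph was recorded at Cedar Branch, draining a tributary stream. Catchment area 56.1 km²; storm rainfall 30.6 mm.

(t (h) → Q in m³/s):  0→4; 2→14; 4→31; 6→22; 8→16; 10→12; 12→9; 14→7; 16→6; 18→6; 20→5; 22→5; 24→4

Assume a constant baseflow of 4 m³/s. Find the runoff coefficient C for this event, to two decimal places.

C ≈ 0.37

ΣQ_DR = 89.00 m³/s; V = ΣQ_DR·Δt = 6.408 × 10^5 m³.
Runoff depth d = V / A = 11.42 mm.
C = d / P = 11.42 / 30.6 = 0.37.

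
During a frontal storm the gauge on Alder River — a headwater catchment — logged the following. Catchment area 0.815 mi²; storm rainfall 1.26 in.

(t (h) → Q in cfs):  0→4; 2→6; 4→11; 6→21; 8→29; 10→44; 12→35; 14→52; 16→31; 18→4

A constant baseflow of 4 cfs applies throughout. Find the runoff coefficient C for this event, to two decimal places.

C ≈ 0.59

ΣQ_DR = 197.0 cfs; V = ΣQ_DR·Δt = 1.418 × 10^6 ft³.
Runoff depth d = V / A = 0.7491 in.
C = d / P = 0.7491 / 1.26 = 0.59.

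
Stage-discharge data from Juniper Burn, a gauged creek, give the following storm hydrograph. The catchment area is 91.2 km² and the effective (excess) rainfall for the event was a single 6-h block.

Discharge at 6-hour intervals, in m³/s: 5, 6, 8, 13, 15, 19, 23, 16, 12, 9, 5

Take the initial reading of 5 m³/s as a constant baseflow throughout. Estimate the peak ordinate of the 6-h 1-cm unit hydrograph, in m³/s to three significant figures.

Direct runoff: 0.0, 1.0, 3.0, 8.0, 10.0, 14.0, 18.0, 11.0, 7.0, 4.0, 0.0 m³/s; ΣQ_DR = 76.00 m³/s, peak = 18.0 m³/s.
Runoff depth d = ΣQ_DR·Δt / A = 76.00 × 21600 / (91.2 km²) = 18.00 mm.
The 1-cm UH is the DRH scaled by (10 mm)/d, so U_p = 18.0 × 10/18.00 = 10.0 m³/s.

U_p ≈ 10.0 m³/s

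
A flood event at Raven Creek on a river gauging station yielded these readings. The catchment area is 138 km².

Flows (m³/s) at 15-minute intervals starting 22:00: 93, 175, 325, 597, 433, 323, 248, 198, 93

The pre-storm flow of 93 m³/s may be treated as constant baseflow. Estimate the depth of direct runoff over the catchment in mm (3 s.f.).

d ≈ 10.7 mm

Direct runoff: 0.0, 82.0, 232.0, 504.0, 340.0, 230.0, 155.0, 105.0, 0.0 m³/s; ΣQ_DR = 1648 m³/s.
V = ΣQ_DR · Δt = 1648 × 900 s = 1.483 × 10^6 m³.
Over A = 138 km², depth = V / A = 10.7 mm.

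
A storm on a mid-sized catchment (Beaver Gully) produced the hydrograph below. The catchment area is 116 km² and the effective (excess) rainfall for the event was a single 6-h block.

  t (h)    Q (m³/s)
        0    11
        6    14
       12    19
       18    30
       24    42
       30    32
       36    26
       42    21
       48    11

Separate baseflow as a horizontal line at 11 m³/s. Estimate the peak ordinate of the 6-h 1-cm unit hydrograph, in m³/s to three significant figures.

Direct runoff: 0.0, 3.0, 8.0, 19.0, 31.0, 21.0, 15.0, 10.0, 0.0 m³/s; ΣQ_DR = 107.0 m³/s, peak = 31.0 m³/s.
Runoff depth d = ΣQ_DR·Δt / A = 107.0 × 21600 / (116 km²) = 19.92 mm.
The 1-cm UH is the DRH scaled by (10 mm)/d, so U_p = 31.0 × 10/19.92 = 15.6 m³/s.

U_p ≈ 15.6 m³/s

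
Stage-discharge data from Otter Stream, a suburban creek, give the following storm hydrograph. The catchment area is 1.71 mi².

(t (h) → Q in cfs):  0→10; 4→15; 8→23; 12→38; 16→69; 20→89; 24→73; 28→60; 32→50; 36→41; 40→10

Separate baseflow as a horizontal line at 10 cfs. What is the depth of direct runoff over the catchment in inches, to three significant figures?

Direct runoff: 0.0, 5.0, 13.0, 28.0, 59.0, 79.0, 63.0, 50.0, 40.0, 31.0, 0.0 cfs; ΣQ_DR = 368.0 cfs.
V = ΣQ_DR · Δt = 368.0 × 14400 s = 5.299 × 10^6 ft³.
Over A = 1.71 mi², depth = V / A = 1.33 in.

d ≈ 1.33 in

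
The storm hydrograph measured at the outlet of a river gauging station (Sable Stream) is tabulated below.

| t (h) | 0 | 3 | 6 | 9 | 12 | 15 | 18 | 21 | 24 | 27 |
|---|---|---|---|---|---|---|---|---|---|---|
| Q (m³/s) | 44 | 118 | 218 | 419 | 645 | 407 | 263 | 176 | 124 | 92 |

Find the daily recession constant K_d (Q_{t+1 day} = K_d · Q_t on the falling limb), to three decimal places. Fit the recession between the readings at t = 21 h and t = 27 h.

Between t = 21 h and t = 27 h the flow falls from 176 to 92 m³/s over 2×3 h = 6 h.
Per-interval ratio K = (92/176)^(1/2) = 0.7230; K_d = K^(24/3) = 0.075.

K_d ≈ 0.075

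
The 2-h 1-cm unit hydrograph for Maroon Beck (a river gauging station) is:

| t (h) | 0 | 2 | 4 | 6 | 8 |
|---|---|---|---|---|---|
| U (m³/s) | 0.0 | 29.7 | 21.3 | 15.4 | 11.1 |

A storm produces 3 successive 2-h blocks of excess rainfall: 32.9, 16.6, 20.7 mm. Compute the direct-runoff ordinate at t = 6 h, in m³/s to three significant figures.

By discrete convolution, Q_j = Σ (P_i / 10 mm) · U_{j−i}.
At t = 6 h (j=3): Q = (32.9/10)·15.4 + (16.6/10)·21.3 + (20.7/10)·29.7 = 148 m³/s.

Q ≈ 148 m³/s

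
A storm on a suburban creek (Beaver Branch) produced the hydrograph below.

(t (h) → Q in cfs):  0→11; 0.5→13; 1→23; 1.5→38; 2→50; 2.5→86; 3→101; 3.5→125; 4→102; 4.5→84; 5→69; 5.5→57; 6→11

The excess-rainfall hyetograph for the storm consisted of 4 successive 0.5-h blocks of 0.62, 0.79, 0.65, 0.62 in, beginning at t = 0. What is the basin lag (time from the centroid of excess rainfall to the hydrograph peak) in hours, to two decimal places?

Centroid of excess rainfall: t_c = Σ P_i·t̄_i / ΣP_i = 0.9869 h (block centres at 0.25, 0.75, 1.25, 1.75 h).
Hydrograph peak occurs at t = 3.5 h, so basin lag t_L = 3.5 − 0.9869 = 2.51 h.

t_L ≈ 2.51 h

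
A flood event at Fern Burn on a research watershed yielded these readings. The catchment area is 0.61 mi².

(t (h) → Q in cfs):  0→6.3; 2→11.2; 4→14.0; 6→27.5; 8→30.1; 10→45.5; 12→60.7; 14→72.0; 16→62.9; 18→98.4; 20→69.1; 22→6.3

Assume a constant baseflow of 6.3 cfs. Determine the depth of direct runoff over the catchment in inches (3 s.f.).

Direct runoff: 0.0, 4.9, 7.7, 21.2, 23.8, 39.2, 54.4, 65.7, 56.6, 92.1, 62.8, 0.0 cfs; ΣQ_DR = 428.4 cfs.
V = ΣQ_DR · Δt = 428.4 × 7200 s = 3.084 × 10^6 ft³.
Over A = 0.61 mi², depth = V / A = 2.18 in.

d ≈ 2.18 in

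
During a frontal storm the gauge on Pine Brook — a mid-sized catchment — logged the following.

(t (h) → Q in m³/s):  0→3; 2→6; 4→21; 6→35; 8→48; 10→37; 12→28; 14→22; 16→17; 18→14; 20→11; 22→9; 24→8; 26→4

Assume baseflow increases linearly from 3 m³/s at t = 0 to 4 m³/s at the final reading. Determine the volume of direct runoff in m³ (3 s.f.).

Direct-runoff ordinates (Q − Q_b): 0.00, 2.92, 17.85, 31.77, 44.69, 33.62, 24.54, 18.46, 13.38, 10.31, 7.23, 5.15, 4.08, 0.00 m³/s.
ΣQ_DR = 214.0 m³/s.
With Δt = 2 h = 7200 s, V = ΣQ_DR · Δt = 214.0 × 7200 = 1.54 × 10^6 m³.

V ≈ 1.54 × 10^6 m³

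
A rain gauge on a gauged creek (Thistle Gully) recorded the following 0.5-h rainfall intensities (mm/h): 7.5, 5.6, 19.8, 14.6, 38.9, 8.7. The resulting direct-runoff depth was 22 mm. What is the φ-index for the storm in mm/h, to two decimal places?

φ ≈ 9.77 mm/h

Only the 3 blocks with intensity above φ contribute runoff: 19.8, 14.6, 38.9 mm/h.
Σ(I−φ)·Δt = d  ⇒  (19.8+14.6+38.9 − 3φ)·0.5 = 22
φ = (73.30 − 22/0.5) / 3 = 9.77 mm/h.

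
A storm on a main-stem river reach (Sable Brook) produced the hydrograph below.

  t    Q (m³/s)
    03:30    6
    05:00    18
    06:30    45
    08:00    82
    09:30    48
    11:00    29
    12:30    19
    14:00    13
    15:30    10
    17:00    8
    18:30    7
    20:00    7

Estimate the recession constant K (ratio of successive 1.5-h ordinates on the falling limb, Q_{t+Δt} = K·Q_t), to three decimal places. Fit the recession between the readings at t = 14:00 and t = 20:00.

Using the recession-limb readings at t = 14:00 and t = 20:00: Q falls from 13 to 7 m³/s over 4 intervals.
K = (Q₂/Q₁)^(1/4) = (7/13)^(1/4) = 0.857.

K ≈ 0.857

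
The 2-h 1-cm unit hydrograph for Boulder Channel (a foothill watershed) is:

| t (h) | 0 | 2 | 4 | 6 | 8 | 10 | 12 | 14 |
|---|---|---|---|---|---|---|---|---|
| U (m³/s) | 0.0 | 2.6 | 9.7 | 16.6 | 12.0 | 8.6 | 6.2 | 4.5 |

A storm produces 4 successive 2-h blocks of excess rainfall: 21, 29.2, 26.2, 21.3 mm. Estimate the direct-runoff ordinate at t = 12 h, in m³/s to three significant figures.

Q ≈ 105 m³/s

By discrete convolution, Q_j = Σ (P_i / 10 mm) · U_{j−i}.
At t = 12 h (j=6): Q = (21/10)·6.2 + (29.2/10)·8.6 + (26.2/10)·12.0 + (21.3/10)·16.6 = 105 m³/s.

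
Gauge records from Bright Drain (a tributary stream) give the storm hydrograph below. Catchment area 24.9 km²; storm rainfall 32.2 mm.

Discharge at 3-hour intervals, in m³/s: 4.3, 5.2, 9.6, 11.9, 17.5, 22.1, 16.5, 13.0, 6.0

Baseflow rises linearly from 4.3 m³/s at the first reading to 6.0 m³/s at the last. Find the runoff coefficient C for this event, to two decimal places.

ΣQ_DR = 59.75 m³/s; V = ΣQ_DR·Δt = 6.453 × 10^5 m³.
Runoff depth d = V / A = 25.92 mm.
C = d / P = 25.92 / 32.2 = 0.80.

C ≈ 0.80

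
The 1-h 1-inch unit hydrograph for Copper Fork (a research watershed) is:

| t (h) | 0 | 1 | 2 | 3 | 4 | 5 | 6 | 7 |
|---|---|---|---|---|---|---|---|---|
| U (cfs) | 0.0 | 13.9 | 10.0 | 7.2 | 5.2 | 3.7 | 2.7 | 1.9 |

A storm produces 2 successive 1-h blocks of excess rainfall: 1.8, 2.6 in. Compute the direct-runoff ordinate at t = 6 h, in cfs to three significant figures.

By discrete convolution, Q_j = Σ (P_i / 1 in) · U_{j−i}.
At t = 6 h (j=6): Q = (1.8/1)·2.7 + (2.6/1)·3.7 = 14.5 cfs.

Q ≈ 14.5 cfs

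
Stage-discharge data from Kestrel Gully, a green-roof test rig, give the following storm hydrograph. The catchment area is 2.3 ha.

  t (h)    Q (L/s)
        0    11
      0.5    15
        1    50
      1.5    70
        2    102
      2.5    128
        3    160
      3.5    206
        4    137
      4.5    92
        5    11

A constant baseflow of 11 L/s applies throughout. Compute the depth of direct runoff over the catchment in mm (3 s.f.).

Direct runoff: 0.0, 4.0, 39.0, 59.0, 91.0, 117.0, 149.0, 195.0, 126.0, 81.0, 0.0 L/s; ΣQ_DR = 861.0 L/s.
V = ΣQ_DR · Δt = 861.0 × 1800 s = 1.550 × 10^6 L.
Over A = 2.3 ha, depth = V / A = 67.4 mm.

d ≈ 67.4 mm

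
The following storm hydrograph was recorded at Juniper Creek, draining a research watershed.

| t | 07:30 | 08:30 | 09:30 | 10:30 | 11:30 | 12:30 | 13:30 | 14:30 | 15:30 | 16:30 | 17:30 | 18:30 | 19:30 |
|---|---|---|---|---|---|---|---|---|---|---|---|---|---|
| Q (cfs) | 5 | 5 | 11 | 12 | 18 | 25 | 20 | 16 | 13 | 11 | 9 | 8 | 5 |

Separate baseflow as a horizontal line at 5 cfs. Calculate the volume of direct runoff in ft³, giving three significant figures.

Direct-runoff ordinates (Q − Q_b): 0.0, 0.0, 6.0, 7.0, 13.0, 20.0, 15.0, 11.0, 8.0, 6.0, 4.0, 3.0, 0.0 cfs.
ΣQ_DR = 93.00 cfs.
With Δt = 1 h = 3600 s, V = ΣQ_DR · Δt = 93.00 × 3600 = 3.35 × 10^5 ft³.

V ≈ 3.35 × 10^5 ft³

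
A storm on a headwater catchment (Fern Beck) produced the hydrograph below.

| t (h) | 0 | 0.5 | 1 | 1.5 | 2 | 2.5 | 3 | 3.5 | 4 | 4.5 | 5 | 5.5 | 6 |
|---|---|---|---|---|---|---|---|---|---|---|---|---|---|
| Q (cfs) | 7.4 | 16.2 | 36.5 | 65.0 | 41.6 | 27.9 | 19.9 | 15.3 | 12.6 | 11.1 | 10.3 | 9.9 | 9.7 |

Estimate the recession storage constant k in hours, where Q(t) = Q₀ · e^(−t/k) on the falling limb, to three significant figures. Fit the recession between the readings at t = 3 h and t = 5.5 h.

k ≈ 3.58 h

On the falling limb, Q drops from 19.9 to 9.9 cfs between t = 3 h and t = 5.5 h (Δt = 2.5 h).
k = −Δt / ln(Q₂/Q₁) = −2.5 / ln(9.9/19.9) = 3.58 h.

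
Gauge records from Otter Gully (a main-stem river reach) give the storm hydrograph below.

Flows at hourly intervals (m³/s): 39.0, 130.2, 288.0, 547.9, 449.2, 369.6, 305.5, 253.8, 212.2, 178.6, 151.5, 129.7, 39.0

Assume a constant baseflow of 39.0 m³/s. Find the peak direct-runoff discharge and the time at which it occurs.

Q_p = 508.9 m³/s at t = 3 h

Subtracting baseflow gives direct-runoff ordinates: 0.0, 91.2, 249.0, 508.9, 410.2, 330.6, 266.5, 214.8, 173.2, 139.6, 112.5, 90.7, 0.0 m³/s.
The maximum is 508.9 m³/s, occurring at the reading for t = 3 h.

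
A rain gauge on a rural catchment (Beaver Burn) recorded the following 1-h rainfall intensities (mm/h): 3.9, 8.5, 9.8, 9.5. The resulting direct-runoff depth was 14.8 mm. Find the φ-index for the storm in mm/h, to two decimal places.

φ ≈ 4.33 mm/h

Only the 3 blocks with intensity above φ contribute runoff: 8.5, 9.8, 9.5 mm/h.
Σ(I−φ)·Δt = d  ⇒  (8.5+9.8+9.5 − 3φ)·1 = 14.8
φ = (27.80 − 14.8/1) / 3 = 4.33 mm/h.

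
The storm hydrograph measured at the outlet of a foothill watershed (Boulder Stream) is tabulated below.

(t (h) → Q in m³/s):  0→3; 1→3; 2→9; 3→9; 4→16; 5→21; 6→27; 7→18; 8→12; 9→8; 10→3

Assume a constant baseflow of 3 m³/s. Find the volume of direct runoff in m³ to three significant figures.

V ≈ 3.46 × 10^5 m³

Direct-runoff ordinates (Q − Q_b): 0.0, 0.0, 6.0, 6.0, 13.0, 18.0, 24.0, 15.0, 9.0, 5.0, 0.0 m³/s.
ΣQ_DR = 96.00 m³/s.
With Δt = 1 h = 3600 s, V = ΣQ_DR · Δt = 96.00 × 3600 = 3.46 × 10^5 m³.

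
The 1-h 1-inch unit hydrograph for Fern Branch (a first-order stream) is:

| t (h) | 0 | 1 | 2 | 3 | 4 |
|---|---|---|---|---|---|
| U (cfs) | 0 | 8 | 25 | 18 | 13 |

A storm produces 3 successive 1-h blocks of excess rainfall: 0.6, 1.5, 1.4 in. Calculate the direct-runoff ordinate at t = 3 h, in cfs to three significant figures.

By discrete convolution, Q_j = Σ (P_i / 1 in) · U_{j−i}.
At t = 3 h (j=3): Q = (0.6/1)·18 + (1.5/1)·25 + (1.4/1)·8 = 59.5 cfs.

Q ≈ 59.5 cfs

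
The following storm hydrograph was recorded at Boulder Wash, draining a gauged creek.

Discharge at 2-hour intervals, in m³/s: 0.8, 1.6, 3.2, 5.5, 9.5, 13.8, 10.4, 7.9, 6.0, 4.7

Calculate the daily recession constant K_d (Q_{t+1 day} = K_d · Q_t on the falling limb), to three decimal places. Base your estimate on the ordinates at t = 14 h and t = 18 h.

Between t = 14 h and t = 18 h the flow falls from 7.9 to 4.7 m³/s over 2×2 h = 4 h.
Per-interval ratio K = (4.7/7.9)^(1/2) = 0.7713; K_d = K^(24/2) = 0.044.

K_d ≈ 0.044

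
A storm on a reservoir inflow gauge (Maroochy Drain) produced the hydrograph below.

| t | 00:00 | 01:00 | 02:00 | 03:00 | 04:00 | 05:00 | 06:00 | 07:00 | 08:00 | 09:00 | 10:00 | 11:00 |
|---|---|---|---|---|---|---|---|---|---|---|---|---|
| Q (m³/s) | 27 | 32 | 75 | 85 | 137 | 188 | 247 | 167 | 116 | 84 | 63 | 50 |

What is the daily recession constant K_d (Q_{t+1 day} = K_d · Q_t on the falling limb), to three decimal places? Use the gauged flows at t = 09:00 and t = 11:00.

Between t = 09:00 and t = 11:00 the flow falls from 84 to 50 m³/s over 2×1 h = 2 h.
Per-interval ratio K = (50/84)^(1/2) = 0.7715; K_d = K^(24/1) = 0.002.

K_d ≈ 0.002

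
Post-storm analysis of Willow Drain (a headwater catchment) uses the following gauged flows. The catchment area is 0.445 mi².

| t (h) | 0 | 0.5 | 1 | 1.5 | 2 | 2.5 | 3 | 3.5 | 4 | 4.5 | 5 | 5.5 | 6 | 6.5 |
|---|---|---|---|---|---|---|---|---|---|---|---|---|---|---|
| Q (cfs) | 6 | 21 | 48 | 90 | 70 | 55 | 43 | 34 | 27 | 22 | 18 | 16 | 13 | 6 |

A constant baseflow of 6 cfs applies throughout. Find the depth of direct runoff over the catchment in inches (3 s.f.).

Direct runoff: 0.0, 15.0, 42.0, 84.0, 64.0, 49.0, 37.0, 28.0, 21.0, 16.0, 12.0, 10.0, 7.0, 0.0 cfs; ΣQ_DR = 385.0 cfs.
V = ΣQ_DR · Δt = 385.0 × 1800 s = 6.930 × 10^5 ft³.
Over A = 0.445 mi², depth = V / A = 0.670 in.

d ≈ 0.670 in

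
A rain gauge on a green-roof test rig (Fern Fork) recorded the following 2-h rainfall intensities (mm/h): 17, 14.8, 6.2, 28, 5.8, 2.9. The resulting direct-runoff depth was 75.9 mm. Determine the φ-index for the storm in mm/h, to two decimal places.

φ ≈ 7.28 mm/h

Only the 3 blocks with intensity above φ contribute runoff: 17, 14.8, 28 mm/h.
Σ(I−φ)·Δt = d  ⇒  (17+14.8+28 − 3φ)·2 = 75.9
φ = (59.80 − 75.9/2) / 3 = 7.28 mm/h.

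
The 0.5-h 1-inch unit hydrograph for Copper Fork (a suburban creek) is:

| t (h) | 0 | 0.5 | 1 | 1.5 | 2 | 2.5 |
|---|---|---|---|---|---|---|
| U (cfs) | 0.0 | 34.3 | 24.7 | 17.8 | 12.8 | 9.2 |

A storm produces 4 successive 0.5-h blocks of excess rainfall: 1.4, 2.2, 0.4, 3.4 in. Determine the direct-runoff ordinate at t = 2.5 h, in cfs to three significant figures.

By discrete convolution, Q_j = Σ (P_i / 1 in) · U_{j−i}.
At t = 2.5 h (j=5): Q = (1.4/1)·9.2 + (2.2/1)·12.8 + (0.4/1)·17.8 + (3.4/1)·24.7 = 132 cfs.

Q ≈ 132 cfs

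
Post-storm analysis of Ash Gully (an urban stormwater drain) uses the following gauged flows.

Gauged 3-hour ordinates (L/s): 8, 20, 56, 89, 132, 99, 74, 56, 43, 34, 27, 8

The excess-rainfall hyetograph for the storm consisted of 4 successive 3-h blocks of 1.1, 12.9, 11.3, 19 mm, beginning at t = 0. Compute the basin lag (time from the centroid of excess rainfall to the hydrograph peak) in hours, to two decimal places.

Centroid of excess rainfall: t_c = Σ P_i·t̄_i / ΣP_i = 7.7641 h (block centres at 1.5, 4.5, 7.5, 10.5 h).
Hydrograph peak occurs at t = 12 h, so basin lag t_L = 12 − 7.7641 = 4.24 h.

t_L ≈ 4.24 h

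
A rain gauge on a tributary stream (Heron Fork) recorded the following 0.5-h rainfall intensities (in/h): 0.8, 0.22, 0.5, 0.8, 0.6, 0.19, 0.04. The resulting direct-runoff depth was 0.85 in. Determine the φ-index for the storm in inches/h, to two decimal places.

Only the 4 blocks with intensity above φ contribute runoff: 0.8, 0.5, 0.8, 0.6 in/h.
Σ(I−φ)·Δt = d  ⇒  (0.8+0.5+0.8+0.6 − 4φ)·0.5 = 0.85
φ = (2.700 − 0.85/0.5) / 4 = 0.25 in/h.

φ ≈ 0.25 in/h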